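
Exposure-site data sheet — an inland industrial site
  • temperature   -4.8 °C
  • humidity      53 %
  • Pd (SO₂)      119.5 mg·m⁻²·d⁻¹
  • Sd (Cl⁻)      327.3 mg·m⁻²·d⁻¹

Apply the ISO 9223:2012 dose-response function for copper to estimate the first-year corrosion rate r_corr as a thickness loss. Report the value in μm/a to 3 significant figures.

r_corr = 0.326 μm/a

copper: T≤10 °C ⇒ hinge +0.126·(-4.8−10) = -1.8648
  sulphur-dioxide contribution → 0.06495 μm/a
  chloride contribution → 0.2608 μm/a
  total first-year rate 0.3257 μm/a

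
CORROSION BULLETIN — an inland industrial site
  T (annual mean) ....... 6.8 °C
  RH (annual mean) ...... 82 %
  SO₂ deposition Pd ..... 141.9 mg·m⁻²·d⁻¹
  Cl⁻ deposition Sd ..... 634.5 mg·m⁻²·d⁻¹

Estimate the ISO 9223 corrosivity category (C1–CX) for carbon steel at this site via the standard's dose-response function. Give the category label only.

carbon steel: T≤10 °C ⇒ hinge +0.150·(6.8−10) = -0.4800
  Pd branch = 1.77·Pd^0.52·e^(0.02·RH+f) = 74.27 μm/a
  Cl⁻ term: 0.102·634.5^0.62·exp(0.033·82+0.04·6.8) = 109.5
  r_corr = 74.27 + 109.5 = 183.8 μm/a
ISO 9223 Table 2 (carbon steel): 80 < 184 ≤ 200 μm/a ⇒ C5

C5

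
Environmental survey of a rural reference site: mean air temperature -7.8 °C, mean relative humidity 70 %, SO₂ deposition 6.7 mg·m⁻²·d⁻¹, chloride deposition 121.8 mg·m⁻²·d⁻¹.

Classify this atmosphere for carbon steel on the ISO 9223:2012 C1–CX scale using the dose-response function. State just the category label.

C2

carbon steel: f(T) = +0.150·(T−10) [T≤10 °C] = -2.6700
  SO₂ term: 1.77·6.7^0.52·exp(0.02·70-2.6700) = 1.337
  Sd branch = 0.102·Sd^0.62·e^(0.033·RH+0.04·T) = 14.77 μm/a
  sum: 1.337 + 14.77 → r_corr = 16.11 μm/a
Category bounds: 1.3…25 μm/a bracket r_corr ⇒ C2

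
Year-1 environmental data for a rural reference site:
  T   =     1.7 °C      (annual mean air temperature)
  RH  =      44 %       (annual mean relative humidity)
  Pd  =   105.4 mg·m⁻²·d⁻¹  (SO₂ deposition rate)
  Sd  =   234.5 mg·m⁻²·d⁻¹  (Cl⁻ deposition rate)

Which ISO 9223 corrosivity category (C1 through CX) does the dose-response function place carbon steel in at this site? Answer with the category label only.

carbon steel: f(T) = +0.150·(T−10) [T≤10 °C] = -1.2450
  SO₂ term: 1.77·105.4^0.52·exp(0.02·44-1.2450) = 13.85
  Sd branch = 0.102·Sd^0.62·e^(0.033·RH+0.04·T) = 13.75 μm/a
  r_corr = 13.85 + 13.75 = 27.59 μm/a
ISO 9223 Table 2 (carbon steel): 25 < 27.6 ≤ 50 μm/a ⇒ C3

C3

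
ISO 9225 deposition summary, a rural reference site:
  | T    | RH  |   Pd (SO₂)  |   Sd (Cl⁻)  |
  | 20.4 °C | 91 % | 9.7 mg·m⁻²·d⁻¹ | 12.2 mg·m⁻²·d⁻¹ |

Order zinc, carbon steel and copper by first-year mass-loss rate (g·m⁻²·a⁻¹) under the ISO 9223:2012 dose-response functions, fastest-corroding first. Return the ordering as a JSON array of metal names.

["carbon steel", "copper", "zinc"]

zinc: temperature factor f = -0.071·(10.4) = -0.7384
  SO₂ term: 0.0129·9.7^0.44·exp(0.046·91-0.7384) = 1.102
  Cl⁻ term: 0.0175·12.2^0.57·exp(0.008·91+0.085·20.4) = 0.8541
  sum: 1.102 + 0.8541 → r_corr = 1.956 μm/a
  mass loss = 1.956 μm/a × 7.14 g/cm³ = 13.96 g·m⁻²·a⁻¹
carbon steel: T>10 °C ⇒ hinge -0.054·(20.4−10) = -0.5616
  SO₂ term: 1.77·9.7^0.52·exp(0.02·91-0.5616) = 20.31
  Sd branch = 0.102·Sd^0.62·e^(0.033·RH+0.04·T) = 21.91 μm/a
  r_corr = 20.31 + 21.91 = 42.22 μm/a
  mass loss = 42.22 μm/a × 7.85 g/cm³ = 331.4 g·m⁻²·a⁻¹
copper: T>10 °C ⇒ hinge -0.080·(20.4−10) = -0.8320
  Pd branch = 0.0053·Pd^0.26·e^(0.059·RH+f) = 0.8938 μm/a
  Sd branch = 0.01025·Sd^0.27·e^(0.036·RH+0.049·T) = 1.448 μm/a
  r_corr = 0.8938 + 1.448 = 2.342 μm/a
  mass loss = 2.342 μm/a × 8.96 g/cm³ = 20.99 g·m⁻²·a⁻¹
Ordering by g·m⁻²·a⁻¹: carbon steel (331) > copper (21) > zinc (14)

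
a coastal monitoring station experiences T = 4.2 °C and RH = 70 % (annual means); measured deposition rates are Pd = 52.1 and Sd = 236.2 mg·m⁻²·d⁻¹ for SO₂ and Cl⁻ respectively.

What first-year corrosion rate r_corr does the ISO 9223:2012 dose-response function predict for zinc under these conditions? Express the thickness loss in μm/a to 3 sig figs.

zinc: f(T) = +0.038·(T−10) [T≤10 °C] = -0.2204
  sulphur-dioxide contribution → 1.475 μm/a
  chloride contribution → 0.9864 μm/a
  ⇒ r_corr(zinc) = 2.461 μm/a

r_corr = 2.46 μm/a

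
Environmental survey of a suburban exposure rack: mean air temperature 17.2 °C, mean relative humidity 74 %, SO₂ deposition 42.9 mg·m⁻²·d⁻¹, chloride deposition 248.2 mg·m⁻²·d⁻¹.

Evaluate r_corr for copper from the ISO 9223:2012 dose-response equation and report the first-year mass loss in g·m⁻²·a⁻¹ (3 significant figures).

copper: f(T) = -0.080·(T−10) [T>10 °C] = -0.5760
  sulphur-dioxide contribution → 0.6233 μm/a
  chloride contribution → 1.515 μm/a
  total first-year rate 2.138 μm/a
Convert to mass loss: 2.138 μm/a × 8.96 g/cm³ = 19.16 g·m⁻²·a⁻¹

r_corr = 19.2 g·m⁻²·a⁻¹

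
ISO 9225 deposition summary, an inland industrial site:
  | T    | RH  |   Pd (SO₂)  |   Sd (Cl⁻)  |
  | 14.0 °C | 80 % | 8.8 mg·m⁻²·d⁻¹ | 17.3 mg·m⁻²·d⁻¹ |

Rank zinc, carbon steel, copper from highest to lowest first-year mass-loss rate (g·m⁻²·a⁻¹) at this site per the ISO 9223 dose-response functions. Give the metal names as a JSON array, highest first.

zinc: T>10 °C ⇒ hinge -0.071·(14.0−10) = -0.2840
  sulphur-dioxide contribution → 1.002 μm/a
  chloride contribution → 0.554 μm/a
  total first-year rate 1.556 μm/a
  mass loss = 1.556 μm/a × 7.14 g/cm³ = 11.11 g·m⁻²·a⁻¹
carbon steel: f(T) = -0.054·(T−10) [T>10 °C] = -0.2160
  sulphur-dioxide contribution → 21.89 μm/a
  chloride contribution → 14.65 μm/a
  total first-year rate 36.54 μm/a
  mass loss = 36.54 μm/a × 7.85 g/cm³ = 286.8 g·m⁻²·a⁻¹
copper: temperature factor f = -0.080·(4.0) = -0.3200
  sulphur-dioxide contribution → 0.7599 μm/a
  chloride contribution → 0.7829 μm/a
  ⇒ r_corr(copper) = 1.543 μm/a
  mass loss = 1.543 μm/a × 8.96 g/cm³ = 13.82 g·m⁻²·a⁻¹
Ordering by g·m⁻²·a⁻¹: carbon steel (287) > copper (13.8) > zinc (11.1)

["carbon steel", "copper", "zinc"]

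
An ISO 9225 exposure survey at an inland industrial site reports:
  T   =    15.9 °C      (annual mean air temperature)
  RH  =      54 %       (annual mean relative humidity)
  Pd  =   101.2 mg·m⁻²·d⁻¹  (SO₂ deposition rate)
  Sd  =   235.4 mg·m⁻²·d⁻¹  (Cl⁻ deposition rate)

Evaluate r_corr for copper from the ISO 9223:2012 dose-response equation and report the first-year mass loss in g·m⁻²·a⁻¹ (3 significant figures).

copper: f(T) = -0.080·(T−10) [T>10 °C] = -0.4720
  sulphur-dioxide contribution → 0.2656 μm/a
  chloride contribution → 0.6819 μm/a
  ⇒ r_corr(copper) = 0.9476 μm/a
Convert to mass loss: 0.9476 μm/a × 8.96 g/cm³ = 8.49 g·m⁻²·a⁻¹

r_corr = 8.49 g·m⁻²·a⁻¹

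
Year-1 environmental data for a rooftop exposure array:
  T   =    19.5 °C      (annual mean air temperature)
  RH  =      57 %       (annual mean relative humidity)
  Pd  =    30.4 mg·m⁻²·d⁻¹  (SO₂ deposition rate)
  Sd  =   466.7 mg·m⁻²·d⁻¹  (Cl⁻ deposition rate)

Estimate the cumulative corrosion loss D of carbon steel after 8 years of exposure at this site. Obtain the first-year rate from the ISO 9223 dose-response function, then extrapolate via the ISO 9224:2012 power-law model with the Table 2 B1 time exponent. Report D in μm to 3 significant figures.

D(8) = 254 μm

carbon steel: temperature factor f = -0.054·(9.5) = -0.5130
  SO₂ term: 1.77·30.4^0.52·exp(0.02·57-0.5130) = 19.56
  Sd branch = 0.102·Sd^0.62·e^(0.033·RH+0.04·T) = 65.93 μm/a
  r_corr = 19.56 + 65.93 = 85.49 μm/a
Long-term exponent b (ISO 9224 Table 2, B1) = 0.523
  D(8) = 85.49 × 8^0.523 = 85.49 × 2.967 = 253.6 μm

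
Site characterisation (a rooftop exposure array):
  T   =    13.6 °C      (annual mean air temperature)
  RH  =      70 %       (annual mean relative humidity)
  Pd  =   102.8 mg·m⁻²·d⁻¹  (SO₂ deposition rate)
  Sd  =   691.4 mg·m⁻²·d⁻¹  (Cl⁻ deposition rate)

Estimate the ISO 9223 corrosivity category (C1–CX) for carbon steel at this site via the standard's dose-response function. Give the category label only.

C5

carbon steel: f(T) = -0.054·(T−10) [T>10 °C] = -0.1944
  Pd branch = 1.77·Pd^0.52·e^(0.02·RH+f) = 65.73 μm/a
  Sd branch = 0.102·Sd^0.62·e^(0.033·RH+0.04·T) = 102 μm/a
  sum: 65.73 + 102 → r_corr = 167.8 μm/a
ISO 9223 Table 2 (carbon steel): 80 < 168 ≤ 200 μm/a ⇒ C5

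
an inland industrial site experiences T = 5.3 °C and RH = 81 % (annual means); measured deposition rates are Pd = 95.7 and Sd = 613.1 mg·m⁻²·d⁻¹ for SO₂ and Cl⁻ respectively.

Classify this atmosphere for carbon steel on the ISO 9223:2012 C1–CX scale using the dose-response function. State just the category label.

C5

carbon steel: f(T) = +0.150·(T−10) [T≤10 °C] = -0.7050
  SO₂ term: 1.77·95.7^0.52·exp(0.02·81-0.7050) = 47.36
  Sd branch = 0.102·Sd^0.62·e^(0.033·RH+0.04·T) = 97.68 μm/a
  sum: 47.36 + 97.68 → r_corr = 145 μm/a
Category bounds: 80…200 μm/a bracket r_corr ⇒ C5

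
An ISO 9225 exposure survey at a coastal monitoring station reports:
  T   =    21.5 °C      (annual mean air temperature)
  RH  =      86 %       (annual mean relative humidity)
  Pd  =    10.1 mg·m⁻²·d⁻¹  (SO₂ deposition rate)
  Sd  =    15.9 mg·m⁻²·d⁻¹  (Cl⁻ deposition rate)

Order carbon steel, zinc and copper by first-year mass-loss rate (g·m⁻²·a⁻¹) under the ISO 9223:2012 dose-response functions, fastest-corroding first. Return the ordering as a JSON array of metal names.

carbon steel: temperature factor f = -0.054·(11.5) = -0.6210
  Pd branch = 1.77·Pd^0.52·e^(0.02·RH+f) = 17.68 μm/a
  Sd branch = 0.102·Sd^0.62·e^(0.033·RH+0.04·T) = 22.88 μm/a
  r_corr = 17.68 + 22.88 = 40.56 μm/a
  mass loss = 40.56 μm/a × 7.85 g/cm³ = 318.4 g·m⁻²·a⁻¹
zinc: temperature factor f = -0.071·(11.5) = -0.8165
  Pd branch = 0.0129·Pd^0.44·e^(0.046·RH+f) = 0.8241 μm/a
  Cl⁻ term: 0.0175·15.9^0.57·exp(0.008·86+0.085·21.5) = 1.048
  sum: 0.8241 + 1.048 → r_corr = 1.872 μm/a
  mass loss = 1.872 μm/a × 7.14 g/cm³ = 13.37 g·m⁻²·a⁻¹
copper: f(T) = -0.080·(T−10) [T>10 °C] = -0.9200
  Pd branch = 0.0053·Pd^0.26·e^(0.059·RH+f) = 0.6158 μm/a
  Sd branch = 0.01025·Sd^0.27·e^(0.036·RH+0.049·T) = 1.372 μm/a
  r_corr = 0.6158 + 1.372 = 1.987 μm/a
  mass loss = 1.987 μm/a × 8.96 g/cm³ = 17.81 g·m⁻²·a⁻¹
Ordering by g·m⁻²·a⁻¹: carbon steel (318) > copper (17.8) > zinc (13.4)

["carbon steel", "copper", "zinc"]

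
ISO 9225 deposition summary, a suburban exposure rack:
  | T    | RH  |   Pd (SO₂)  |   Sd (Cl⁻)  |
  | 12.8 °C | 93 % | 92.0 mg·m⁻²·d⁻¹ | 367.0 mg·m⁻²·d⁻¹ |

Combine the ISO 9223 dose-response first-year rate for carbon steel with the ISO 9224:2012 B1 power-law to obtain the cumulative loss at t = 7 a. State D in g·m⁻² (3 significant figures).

D(7) = 5.32e+03 g·m⁻²

carbon steel: f(T) = -0.054·(T−10) [T>10 °C] = -0.1512
  SO₂ term: 1.77·92.0^0.52·exp(0.02·93-0.1512) = 102.6
  Cl⁻ term: 0.102·367.0^0.62·exp(0.033·93+0.04·12.8) = 142.5
  sum: 102.6 + 142.5 → r_corr = 245.2 μm/a
ISO 9224: D(t) = r_corr · t^b with b = 0.523 (carbon steel, B1)
  D(7) = 245.2 × 7^0.523 = 245.2 × 2.767 = 678.3 μm
  Mass loss = 678.3 μm × 7.85 g/cm³ = 5325 g·m⁻²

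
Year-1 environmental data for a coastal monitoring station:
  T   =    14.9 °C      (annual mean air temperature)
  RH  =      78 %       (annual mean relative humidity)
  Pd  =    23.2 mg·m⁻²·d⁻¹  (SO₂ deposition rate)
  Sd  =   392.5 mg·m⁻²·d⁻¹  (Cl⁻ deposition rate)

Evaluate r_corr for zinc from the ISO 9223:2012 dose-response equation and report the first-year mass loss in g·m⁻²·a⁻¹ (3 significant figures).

r_corr = 34.3 g·m⁻²·a⁻¹

zinc: temperature factor f = -0.071·(4.9) = -0.3479
  SO₂ term: 0.0129·23.2^0.44·exp(0.046·78-0.3479) = 1.314
  Cl⁻ term: 0.0175·392.5^0.57·exp(0.008·78+0.085·14.9) = 3.488
  r_corr = 1.314 + 3.488 = 4.802 μm/a
Convert to mass loss: 4.802 μm/a × 7.14 g/cm³ = 34.28 g·m⁻²·a⁻¹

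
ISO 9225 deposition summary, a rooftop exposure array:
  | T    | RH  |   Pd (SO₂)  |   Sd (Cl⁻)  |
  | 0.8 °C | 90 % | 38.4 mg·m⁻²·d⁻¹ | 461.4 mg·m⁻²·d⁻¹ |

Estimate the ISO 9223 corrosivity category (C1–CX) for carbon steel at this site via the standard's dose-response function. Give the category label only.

C5

carbon steel: T≤10 °C ⇒ hinge +0.150·(0.8−10) = -1.3800
  SO₂ term: 1.77·38.4^0.52·exp(0.02·90-1.3800) = 17.96
  Cl⁻ term: 0.102·461.4^0.62·exp(0.033·90+0.04·0.8) = 92.06
  r_corr = 17.96 + 92.06 = 110 μm/a
ISO 9223 Table 2 (carbon steel): 80 < 110 ≤ 200 μm/a ⇒ C5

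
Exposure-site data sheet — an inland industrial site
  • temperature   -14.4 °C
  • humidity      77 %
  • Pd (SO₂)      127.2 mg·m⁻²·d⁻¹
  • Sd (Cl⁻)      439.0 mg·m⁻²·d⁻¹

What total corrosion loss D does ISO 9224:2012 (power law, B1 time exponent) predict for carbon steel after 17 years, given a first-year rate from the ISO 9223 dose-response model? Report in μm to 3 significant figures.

carbon steel: temperature factor f = +0.150·(-24.4) = -3.6600
  SO₂ term: 1.77·127.2^0.52·exp(0.02·77-3.6600) = 2.64
  Cl⁻ term: 0.102·439.0^0.62·exp(0.033·77+0.04·-14.4) = 31.65
  sum: 2.64 + 31.65 → r_corr = 34.29 μm/a
ISO 9224: D(t) = r_corr · t^b with b = 0.523 (carbon steel, B1)
  D(17) = 34.29 × 17^0.523 = 34.29 × 4.401 = 150.9 μm

D(17) = 151 μm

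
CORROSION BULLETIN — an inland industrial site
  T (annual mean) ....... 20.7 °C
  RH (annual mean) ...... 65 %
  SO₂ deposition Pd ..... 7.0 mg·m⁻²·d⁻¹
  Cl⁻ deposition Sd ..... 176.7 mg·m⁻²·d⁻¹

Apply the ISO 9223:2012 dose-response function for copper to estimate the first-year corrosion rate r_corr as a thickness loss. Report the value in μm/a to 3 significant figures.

r_corr = 1.36 μm/a

copper: T>10 °C ⇒ hinge -0.080·(20.7−10) = -0.8560
  sulphur-dioxide contribution → 0.1729 μm/a
  chloride contribution → 1.186 μm/a
  ⇒ r_corr(copper) = 1.359 μm/a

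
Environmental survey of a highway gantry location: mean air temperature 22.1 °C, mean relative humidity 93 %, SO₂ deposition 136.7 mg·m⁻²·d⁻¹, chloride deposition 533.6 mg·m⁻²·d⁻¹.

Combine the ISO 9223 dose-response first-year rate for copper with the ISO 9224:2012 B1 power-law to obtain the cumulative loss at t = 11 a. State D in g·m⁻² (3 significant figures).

copper: temperature factor f = -0.080·(12.1) = -0.9680
  sulphur-dioxide contribution → 1.746 μm/a
  chloride contribution → 4.692 μm/a
  total first-year rate 6.439 μm/a
ISO 9224: D(t) = r_corr · t^b with b = 0.667 (copper, B1)
  D(11) = 6.439 × 11^0.667 = 6.439 × 4.95 = 31.87 μm
  Mass loss = 31.87 μm × 8.96 g/cm³ = 285.6 g·m⁻²

D(11) = 286 g·m⁻²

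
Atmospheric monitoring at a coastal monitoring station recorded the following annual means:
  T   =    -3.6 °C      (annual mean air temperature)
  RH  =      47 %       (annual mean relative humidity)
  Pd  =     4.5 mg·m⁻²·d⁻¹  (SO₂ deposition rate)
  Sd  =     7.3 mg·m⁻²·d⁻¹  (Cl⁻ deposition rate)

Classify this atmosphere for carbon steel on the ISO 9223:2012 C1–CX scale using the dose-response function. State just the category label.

C2

carbon steel: T≤10 °C ⇒ hinge +0.150·(-3.6−10) = -2.0400
  sulphur-dioxide contribution → 1.288 μm/a
  chloride contribution → 1.429 μm/a
  total first-year rate 2.717 μm/a
2.72 μm/a falls in (1.3, 25] for carbon steel → category C2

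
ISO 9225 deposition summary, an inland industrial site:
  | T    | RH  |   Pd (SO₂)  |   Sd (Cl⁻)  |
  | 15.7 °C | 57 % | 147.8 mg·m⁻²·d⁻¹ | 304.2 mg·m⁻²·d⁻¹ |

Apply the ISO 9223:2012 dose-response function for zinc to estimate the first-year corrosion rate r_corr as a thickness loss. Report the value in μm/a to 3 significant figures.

zinc: f(T) = -0.071·(T−10) [T>10 °C] = -0.4047
  SO₂ term: 0.0129·147.8^0.44·exp(0.046·57-0.4047) = 1.067
  Cl⁻ term: 0.0175·304.2^0.57·exp(0.008·57+0.085·15.7) = 2.729
  r_corr = 1.067 + 2.729 = 3.796 μm/a

r_corr = 3.80 μm/a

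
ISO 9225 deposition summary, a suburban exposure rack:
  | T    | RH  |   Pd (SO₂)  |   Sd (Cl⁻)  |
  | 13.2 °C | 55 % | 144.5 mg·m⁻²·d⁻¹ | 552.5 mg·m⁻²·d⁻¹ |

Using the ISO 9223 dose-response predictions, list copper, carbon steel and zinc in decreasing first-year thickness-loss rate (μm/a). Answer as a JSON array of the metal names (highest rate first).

["carbon steel", "zinc", "copper"]

copper: f(T) = -0.080·(T−10) [T>10 °C] = -0.2560
  SO₂ term: 0.0053·144.5^0.26·exp(0.059·55-0.2560) = 0.3837
  Cl⁻ term: 0.01025·552.5^0.27·exp(0.036·55+0.049·13.2) = 0.7798
  r_corr = 0.3837 + 0.7798 = 1.163 μm/a
carbon steel: T>10 °C ⇒ hinge -0.054·(13.2−10) = -0.1728
  SO₂ term: 1.77·144.5^0.52·exp(0.02·55-0.1728) = 59.4
  Sd branch = 0.102·Sd^0.62·e^(0.033·RH+0.04·T) = 53.26 μm/a
  sum: 59.4 + 53.26 → r_corr = 112.7 μm/a
zinc: T>10 °C ⇒ hinge -0.071·(13.2−10) = -0.2272
  Pd branch = 0.0129·Pd^0.44·e^(0.046·RH+f) = 1.151 μm/a
  Sd branch = 0.0175·Sd^0.57·e^(0.008·RH+0.085·T) = 3.052 μm/a
  r_corr = 1.151 + 3.052 = 4.203 μm/a
Ordering by μm/a: carbon steel (113) > zinc (4.2) > copper (1.16)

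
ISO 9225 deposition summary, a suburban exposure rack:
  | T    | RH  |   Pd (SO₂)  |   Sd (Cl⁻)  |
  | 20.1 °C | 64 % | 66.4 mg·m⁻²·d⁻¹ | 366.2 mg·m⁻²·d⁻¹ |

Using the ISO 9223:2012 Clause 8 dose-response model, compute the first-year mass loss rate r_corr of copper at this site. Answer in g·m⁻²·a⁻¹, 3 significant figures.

copper: temperature factor f = -0.080·(10.1) = -0.8080
  Pd branch = 0.0053·Pd^0.26·e^(0.059·RH+f) = 0.3069 μm/a
  Sd branch = 0.01025·Sd^0.27·e^(0.036·RH+0.049·T) = 1.353 μm/a
  r_corr = 0.3069 + 1.353 = 1.66 μm/a
Convert to mass loss: 1.66 μm/a × 8.96 g/cm³ = 14.87 g·m⁻²·a⁻¹

r_corr = 14.9 g·m⁻²·a⁻¹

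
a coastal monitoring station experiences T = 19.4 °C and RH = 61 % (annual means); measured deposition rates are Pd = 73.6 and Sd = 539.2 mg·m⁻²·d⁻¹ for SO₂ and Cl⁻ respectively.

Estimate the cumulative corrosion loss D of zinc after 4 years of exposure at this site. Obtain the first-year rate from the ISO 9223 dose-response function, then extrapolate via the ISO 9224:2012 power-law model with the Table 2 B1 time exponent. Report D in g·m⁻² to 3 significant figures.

D(4) = 134 g·m⁻²

zinc: f(T) = -0.071·(T−10) [T>10 °C] = -0.6674
  Pd branch = 0.0129·Pd^0.44·e^(0.046·RH+f) = 0.7258 μm/a
  Sd branch = 0.0175·Sd^0.57·e^(0.008·RH+0.085·T) = 5.348 μm/a
  sum: 0.7258 + 5.348 → r_corr = 6.074 μm/a
ISO 9224: D(t) = r_corr · t^b with b = 0.813 (zinc, B1)
  D(4) = 6.074 × 4^0.813 = 6.074 × 3.087 = 18.75 μm
  Mass loss = 18.75 μm × 7.14 g/cm³ = 133.9 g·m⁻²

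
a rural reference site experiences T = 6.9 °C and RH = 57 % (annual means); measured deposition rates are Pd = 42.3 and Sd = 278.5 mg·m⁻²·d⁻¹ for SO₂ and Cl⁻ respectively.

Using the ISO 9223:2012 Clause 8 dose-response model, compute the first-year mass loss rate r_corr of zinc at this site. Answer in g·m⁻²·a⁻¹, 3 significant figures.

zinc: temperature factor f = +0.038·(-3.1) = -0.1178
  sulphur-dioxide contribution → 0.8199 μm/a
  chloride contribution → 1.228 μm/a
  total first-year rate 2.048 μm/a
Convert to mass loss: 2.048 μm/a × 7.14 g/cm³ = 14.62 g·m⁻²·a⁻¹

r_corr = 14.6 g·m⁻²·a⁻¹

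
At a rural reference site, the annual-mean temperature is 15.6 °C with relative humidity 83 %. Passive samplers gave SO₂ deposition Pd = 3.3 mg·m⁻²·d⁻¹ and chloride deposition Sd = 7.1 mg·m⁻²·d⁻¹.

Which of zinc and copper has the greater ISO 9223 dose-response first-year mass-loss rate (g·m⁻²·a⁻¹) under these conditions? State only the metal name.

copper

zinc: f(T) = -0.071·(T−10) [T>10 °C] = -0.3976
  sulphur-dioxide contribution → 0.6671 μm/a
  chloride contribution → 0.3913 μm/a
  ⇒ r_corr(zinc) = 1.058 μm/a
  mass loss = 1.058 μm/a × 7.14 g/cm³ = 7.557 g·m⁻²·a⁻¹
copper: f(T) = -0.080·(T−10) [T>10 °C] = -0.4480
  sulphur-dioxide contribution → 0.6184 μm/a
  chloride contribution → 0.7417 μm/a
  ⇒ r_corr(copper) = 1.36 μm/a
  mass loss = 1.36 μm/a × 8.96 g/cm³ = 12.19 g·m⁻²·a⁻¹
Ordering by g·m⁻²·a⁻¹: copper (12.2) > zinc (7.56)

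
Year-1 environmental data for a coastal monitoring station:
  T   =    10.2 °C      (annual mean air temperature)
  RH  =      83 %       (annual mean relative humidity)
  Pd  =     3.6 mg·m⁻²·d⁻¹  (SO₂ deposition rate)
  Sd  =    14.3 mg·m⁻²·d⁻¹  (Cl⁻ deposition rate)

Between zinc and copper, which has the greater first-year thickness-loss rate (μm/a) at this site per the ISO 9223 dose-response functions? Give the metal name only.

zinc: f(T) = -0.071·(T−10) [T>10 °C] = -0.0142
  Pd branch = 0.0129·Pd^0.44·e^(0.046·RH+f) = 1.017 μm/a
  Cl⁻ term: 0.0175·14.3^0.57·exp(0.008·83+0.085·10.2) = 0.3685
  sum: 1.017 + 0.3685 → r_corr = 1.386 μm/a
copper: T>10 °C ⇒ hinge -0.080·(10.2−10) = -0.0160
  SO₂ term: 0.0053·3.6^0.26·exp(0.059·83-0.0160) = 0.9743
  Sd branch = 0.01025·Sd^0.27·e^(0.036·RH+0.049·T) = 0.6877 μm/a
  sum: 0.9743 + 0.6877 → r_corr = 1.662 μm/a
Ordering by μm/a: copper (1.66) > zinc (1.39)

copper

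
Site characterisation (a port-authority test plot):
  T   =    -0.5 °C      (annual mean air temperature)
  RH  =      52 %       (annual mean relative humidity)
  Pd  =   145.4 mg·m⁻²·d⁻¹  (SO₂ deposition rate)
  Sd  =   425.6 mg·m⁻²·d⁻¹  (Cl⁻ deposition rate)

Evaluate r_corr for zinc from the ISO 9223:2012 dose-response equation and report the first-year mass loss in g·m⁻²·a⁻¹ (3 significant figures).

r_corr = 11.8 g·m⁻²·a⁻¹

zinc: temperature factor f = +0.038·(-10.5) = -0.3990
  SO₂ term: 0.0129·145.4^0.44·exp(0.046·52-0.3990) = 0.8466
  Cl⁻ term: 0.0175·425.6^0.57·exp(0.008·52+0.085·-0.5) = 0.8013
  sum: 0.8466 + 0.8013 → r_corr = 1.648 μm/a
Convert to mass loss: 1.648 μm/a × 7.14 g/cm³ = 11.77 g·m⁻²·a⁻¹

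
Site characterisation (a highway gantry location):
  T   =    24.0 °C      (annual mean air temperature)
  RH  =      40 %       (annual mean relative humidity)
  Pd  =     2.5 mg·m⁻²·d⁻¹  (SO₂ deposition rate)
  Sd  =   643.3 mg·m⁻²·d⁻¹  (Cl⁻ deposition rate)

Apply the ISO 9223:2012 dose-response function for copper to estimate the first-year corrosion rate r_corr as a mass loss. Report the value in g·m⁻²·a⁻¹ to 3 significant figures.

r_corr = 7.41 g·m⁻²·a⁻¹

copper: T>10 °C ⇒ hinge -0.080·(24.0−10) = -1.1200
  Pd branch = 0.0053·Pd^0.26·e^(0.059·RH+f) = 0.02324 μm/a
  Cl⁻ term: 0.01025·643.3^0.27·exp(0.036·40+0.049·24.0) = 0.8037
  r_corr = 0.02324 + 0.8037 = 0.827 μm/a
Convert to mass loss: 0.827 μm/a × 8.96 g/cm³ = 7.41 g·m⁻²·a⁻¹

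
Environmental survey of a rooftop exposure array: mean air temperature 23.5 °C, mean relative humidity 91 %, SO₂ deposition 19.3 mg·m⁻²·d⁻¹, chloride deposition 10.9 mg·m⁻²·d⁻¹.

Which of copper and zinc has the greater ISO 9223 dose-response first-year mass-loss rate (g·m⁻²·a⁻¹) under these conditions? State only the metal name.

copper

copper: f(T) = -0.080·(T−10) [T>10 °C] = -1.0800
  SO₂ term: 0.0053·19.3^0.26·exp(0.059·91-1.0800) = 0.8341
  Sd branch = 0.01025·Sd^0.27·e^(0.036·RH+0.049·T) = 1.636 μm/a
  sum: 0.8341 + 1.636 → r_corr = 2.47 μm/a
  mass loss = 2.47 μm/a × 8.96 g/cm³ = 22.13 g·m⁻²·a⁻¹
zinc: temperature factor f = -0.071·(13.5) = -0.9585
  SO₂ term: 0.0129·19.3^0.44·exp(0.046·91-0.9585) = 1.197
  Cl⁻ term: 0.0175·10.9^0.57·exp(0.008·91+0.085·23.5) = 1.042
  sum: 1.197 + 1.042 → r_corr = 2.239 μm/a
  mass loss = 2.239 μm/a × 7.14 g/cm³ = 15.99 g·m⁻²·a⁻¹
Ordering by g·m⁻²·a⁻¹: copper (22.1) > zinc (16)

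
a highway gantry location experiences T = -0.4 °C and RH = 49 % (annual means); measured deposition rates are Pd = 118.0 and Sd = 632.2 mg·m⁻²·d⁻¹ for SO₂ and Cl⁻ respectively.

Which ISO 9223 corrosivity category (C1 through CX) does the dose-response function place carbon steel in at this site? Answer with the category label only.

C3

carbon steel: temperature factor f = +0.150·(-10.4) = -1.5600
  Pd branch = 1.77·Pd^0.52·e^(0.02·RH+f) = 11.84 μm/a
  Cl⁻ term: 0.102·632.2^0.62·exp(0.033·49+0.04·-0.4) = 27.57
  r_corr = 11.84 + 27.57 = 39.41 μm/a
ISO 9223 Table 2 (carbon steel): 25 < 39.4 ≤ 50 μm/a ⇒ C3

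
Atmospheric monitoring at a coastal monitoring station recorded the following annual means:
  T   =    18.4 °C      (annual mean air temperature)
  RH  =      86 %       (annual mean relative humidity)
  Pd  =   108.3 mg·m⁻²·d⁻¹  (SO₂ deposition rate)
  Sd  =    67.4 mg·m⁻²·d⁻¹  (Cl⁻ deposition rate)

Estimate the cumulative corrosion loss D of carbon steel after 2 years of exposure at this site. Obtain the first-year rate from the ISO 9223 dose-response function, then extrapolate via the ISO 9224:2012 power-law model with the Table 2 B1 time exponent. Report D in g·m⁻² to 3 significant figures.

carbon steel: T>10 °C ⇒ hinge -0.054·(18.4−10) = -0.4536
  sulphur-dioxide contribution → 71.77 μm/a
  chloride contribution → 49.49 μm/a
  ⇒ r_corr(carbon steel) = 121.3 μm/a
ISO 9224: D(t) = r_corr · t^b with b = 0.523 (carbon steel, B1)
  D(2) = 121.3 × 2^0.523 = 121.3 × 1.437 = 174.3 μm
  Mass loss = 174.3 μm × 7.85 g/cm³ = 1368 g·m⁻²

D(2) = 1.37e+03 g·m⁻²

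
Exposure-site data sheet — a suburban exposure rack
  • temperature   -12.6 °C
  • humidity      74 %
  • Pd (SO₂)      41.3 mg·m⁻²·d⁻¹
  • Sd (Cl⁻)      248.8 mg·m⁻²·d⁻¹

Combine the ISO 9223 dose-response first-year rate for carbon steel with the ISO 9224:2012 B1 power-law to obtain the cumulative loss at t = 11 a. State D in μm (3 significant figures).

D(11) = 82.3 μm

carbon steel: f(T) = +0.150·(T−10) [T≤10 °C] = -3.3900
  Pd branch = 1.77·Pd^0.52·e^(0.02·RH+f) = 1.815 μm/a
  Cl⁻ term: 0.102·248.8^0.62·exp(0.033·74+0.04·-12.6) = 21.66
  r_corr = 1.815 + 21.66 = 23.48 μm/a
Long-term exponent b (ISO 9224 Table 2, B1) = 0.523
  D(11) = 23.48 × 11^0.523 = 23.48 × 3.505 = 82.28 μm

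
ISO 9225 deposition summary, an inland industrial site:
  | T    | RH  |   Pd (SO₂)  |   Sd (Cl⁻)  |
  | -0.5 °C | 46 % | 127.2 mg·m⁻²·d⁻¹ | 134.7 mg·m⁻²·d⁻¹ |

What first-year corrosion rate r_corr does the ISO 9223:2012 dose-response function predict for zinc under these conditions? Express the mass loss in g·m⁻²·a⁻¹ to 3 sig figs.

r_corr = 7.15 g·m⁻²·a⁻¹

zinc: temperature factor f = +0.038·(-10.5) = -0.3990
  SO₂ term: 0.0129·127.2^0.44·exp(0.046·46-0.3990) = 0.6057
  Sd branch = 0.0175·Sd^0.57·e^(0.008·RH+0.085·T) = 0.3964 μm/a
  sum: 0.6057 + 0.3964 → r_corr = 1.002 μm/a
Convert to mass loss: 1.002 μm/a × 7.14 g/cm³ = 7.155 g·m⁻²·a⁻¹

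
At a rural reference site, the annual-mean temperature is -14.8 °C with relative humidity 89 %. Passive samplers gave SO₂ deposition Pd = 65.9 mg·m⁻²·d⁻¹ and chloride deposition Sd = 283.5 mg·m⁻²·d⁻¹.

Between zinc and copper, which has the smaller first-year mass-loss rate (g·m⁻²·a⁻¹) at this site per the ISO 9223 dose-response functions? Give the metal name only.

copper

zinc: temperature factor f = +0.038·(-24.8) = -0.9424
  Pd branch = 0.0129·Pd^0.44·e^(0.046·RH+f) = 1.904 μm/a
  Sd branch = 0.0175·Sd^0.57·e^(0.008·RH+0.085·T) = 0.2534 μm/a
  sum: 1.904 + 0.2534 → r_corr = 2.157 μm/a
  mass loss = 2.157 μm/a × 7.14 g/cm³ = 15.4 g·m⁻²·a⁻¹
copper: temperature factor f = +0.126·(-24.8) = -3.1248
  Pd branch = 0.0053·Pd^0.26·e^(0.059·RH+f) = 0.132 μm/a
  Cl⁻ term: 0.01025·283.5^0.27·exp(0.036·89+0.049·-14.8) = 0.5616
  r_corr = 0.132 + 0.5616 = 0.6936 μm/a
  mass loss = 0.6936 μm/a × 8.96 g/cm³ = 6.215 g·m⁻²·a⁻¹
Ordering by g·m⁻²·a⁻¹: zinc (15.4) > copper (6.21)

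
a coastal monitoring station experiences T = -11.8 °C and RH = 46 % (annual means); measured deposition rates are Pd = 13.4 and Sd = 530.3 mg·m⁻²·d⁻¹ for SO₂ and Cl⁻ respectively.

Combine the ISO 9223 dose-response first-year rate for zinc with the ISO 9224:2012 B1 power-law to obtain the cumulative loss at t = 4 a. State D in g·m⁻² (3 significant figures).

D(4) = 10.5 g·m⁻²

zinc: T≤10 °C ⇒ hinge +0.038·(-11.8−10) = -0.8284
  sulphur-dioxide contribution → 0.1465 μm/a
  chloride contribution → 0.3313 μm/a
  ⇒ r_corr(zinc) = 0.4778 μm/a
ISO 9224: D(t) = r_corr · t^b with b = 0.813 (zinc, B1)
  D(4) = 0.4778 × 4^0.813 = 0.4778 × 3.087 = 1.475 μm
  Mass loss = 1.475 μm × 7.14 g/cm³ = 10.53 g·m⁻²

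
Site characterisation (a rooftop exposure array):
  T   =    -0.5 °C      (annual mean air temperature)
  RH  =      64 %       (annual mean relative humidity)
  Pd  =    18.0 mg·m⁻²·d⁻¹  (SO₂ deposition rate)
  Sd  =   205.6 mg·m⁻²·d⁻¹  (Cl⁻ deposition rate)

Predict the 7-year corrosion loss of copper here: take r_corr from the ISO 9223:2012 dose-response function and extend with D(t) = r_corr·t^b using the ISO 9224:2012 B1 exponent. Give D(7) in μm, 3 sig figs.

D(7) = 2.02 μm

copper: temperature factor f = +0.126·(-10.5) = -1.3230
  Pd branch = 0.0053·Pd^0.26·e^(0.059·RH+f) = 0.1306 μm/a
  Cl⁻ term: 0.01025·205.6^0.27·exp(0.036·64+0.049·-0.5) = 0.4219
  sum: 0.1306 + 0.4219 → r_corr = 0.5525 μm/a
Power-law: D(7) = r_corr · 7^0.667
  D(7) = 0.5525 × 7^0.667 = 0.5525 × 3.662 = 2.023 μm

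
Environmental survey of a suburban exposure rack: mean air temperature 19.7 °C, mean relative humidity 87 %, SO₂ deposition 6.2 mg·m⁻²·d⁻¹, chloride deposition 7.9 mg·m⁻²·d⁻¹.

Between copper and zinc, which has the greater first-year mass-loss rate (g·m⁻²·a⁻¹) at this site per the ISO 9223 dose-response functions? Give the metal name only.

copper: temperature factor f = -0.080·(9.7) = -0.7760
  Pd branch = 0.0053·Pd^0.26·e^(0.059·RH+f) = 0.6645 μm/a
  Sd branch = 0.01025·Sd^0.27·e^(0.036·RH+0.049·T) = 1.078 μm/a
  sum: 0.6645 + 1.078 → r_corr = 1.742 μm/a
  mass loss = 1.742 μm/a × 8.96 g/cm³ = 15.61 g·m⁻²·a⁻¹
zinc: T>10 °C ⇒ hinge -0.071·(19.7−10) = -0.6887
  Pd branch = 0.0129·Pd^0.44·e^(0.046·RH+f) = 0.791 μm/a
  Sd branch = 0.0175·Sd^0.57·e^(0.008·RH+0.085·T) = 0.6084 μm/a
  sum: 0.791 + 0.6084 → r_corr = 1.399 μm/a
  mass loss = 1.399 μm/a × 7.14 g/cm³ = 9.992 g·m⁻²·a⁻¹
Ordering by g·m⁻²·a⁻¹: copper (15.6) > zinc (9.99)

copper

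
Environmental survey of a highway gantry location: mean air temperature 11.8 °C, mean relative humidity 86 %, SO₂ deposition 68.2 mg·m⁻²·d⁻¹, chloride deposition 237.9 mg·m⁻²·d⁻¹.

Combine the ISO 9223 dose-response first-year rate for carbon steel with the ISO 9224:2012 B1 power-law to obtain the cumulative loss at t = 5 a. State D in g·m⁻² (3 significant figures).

carbon steel: T>10 °C ⇒ hinge -0.054·(11.8−10) = -0.0972
  SO₂ term: 1.77·68.2^0.52·exp(0.02·86-0.0972) = 80.6
  Sd branch = 0.102·Sd^0.62·e^(0.033·RH+0.04·T) = 83.08 μm/a
  sum: 80.6 + 83.08 → r_corr = 163.7 μm/a
Long-term exponent b (ISO 9224 Table 2, B1) = 0.523
  D(5) = 163.7 × 5^0.523 = 163.7 × 2.32 = 379.8 μm
  Mass loss = 379.8 μm × 7.85 g/cm³ = 2981 g·m⁻²

D(5) = 2.98e+03 g·m⁻²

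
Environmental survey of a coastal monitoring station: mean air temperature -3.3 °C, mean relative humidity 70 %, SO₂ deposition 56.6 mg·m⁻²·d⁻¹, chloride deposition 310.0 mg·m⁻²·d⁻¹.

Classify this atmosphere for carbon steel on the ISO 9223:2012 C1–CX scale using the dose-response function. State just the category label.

C3

carbon steel: temperature factor f = +0.150·(-13.3) = -1.9950
  Pd branch = 1.77·Pd^0.52·e^(0.02·RH+f) = 7.962 μm/a
  Sd branch = 0.102·Sd^0.62·e^(0.033·RH+0.04·T) = 31.56 μm/a
  sum: 7.962 + 31.56 → r_corr = 39.52 μm/a
39.5 μm/a falls in (25, 50] for carbon steel → category C3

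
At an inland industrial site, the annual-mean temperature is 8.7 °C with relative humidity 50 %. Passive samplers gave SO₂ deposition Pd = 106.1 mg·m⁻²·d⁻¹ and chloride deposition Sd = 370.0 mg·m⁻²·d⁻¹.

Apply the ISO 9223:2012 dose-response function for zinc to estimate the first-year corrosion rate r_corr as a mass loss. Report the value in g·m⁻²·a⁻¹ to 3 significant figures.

zinc: f(T) = +0.038·(T−10) [T≤10 °C] = -0.0494
  SO₂ term: 0.0129·106.1^0.44·exp(0.046·50-0.0494) = 0.9535
  Cl⁻ term: 0.0175·370.0^0.57·exp(0.008·50+0.085·8.7) = 1.591
  r_corr = 0.9535 + 1.591 = 2.545 μm/a
Convert to mass loss: 2.545 μm/a × 7.14 g/cm³ = 18.17 g·m⁻²·a⁻¹

r_corr = 18.2 g·m⁻²·a⁻¹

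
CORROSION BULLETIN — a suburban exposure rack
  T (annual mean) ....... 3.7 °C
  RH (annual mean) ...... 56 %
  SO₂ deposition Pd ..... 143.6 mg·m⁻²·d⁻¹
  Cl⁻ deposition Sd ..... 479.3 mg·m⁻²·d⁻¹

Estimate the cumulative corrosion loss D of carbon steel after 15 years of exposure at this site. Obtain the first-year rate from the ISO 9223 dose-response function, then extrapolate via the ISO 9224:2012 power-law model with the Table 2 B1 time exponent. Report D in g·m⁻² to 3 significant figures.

carbon steel: f(T) = +0.150·(T−10) [T≤10 °C] = -0.9450
  SO₂ term: 1.77·143.6^0.52·exp(0.02·56-0.9450) = 27.91
  Sd branch = 0.102·Sd^0.62·e^(0.033·RH+0.04·T) = 34.47 μm/a
  sum: 27.91 + 34.47 → r_corr = 62.37 μm/a
ISO 9224: D(t) = r_corr · t^b with b = 0.523 (carbon steel, B1)
  D(15) = 62.37 × 15^0.523 = 62.37 × 4.122 = 257.1 μm
  Mass loss = 257.1 μm × 7.85 g/cm³ = 2018 g·m⁻²

D(15) = 2.02e+03 g·m⁻²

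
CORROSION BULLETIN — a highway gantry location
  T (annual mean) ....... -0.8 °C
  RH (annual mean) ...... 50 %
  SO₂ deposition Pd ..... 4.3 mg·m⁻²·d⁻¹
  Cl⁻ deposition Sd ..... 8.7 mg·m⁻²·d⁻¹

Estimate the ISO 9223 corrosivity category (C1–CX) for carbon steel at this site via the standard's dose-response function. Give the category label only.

carbon steel: f(T) = +0.150·(T−10) [T≤10 °C] = -1.6200
  Pd branch = 1.77·Pd^0.52·e^(0.02·RH+f) = 2.033 μm/a
  Cl⁻ term: 0.102·8.7^0.62·exp(0.033·50+0.04·-0.8) = 1.967
  r_corr = 2.033 + 1.967 = 4 μm/a
4 μm/a falls in (1.3, 25] for carbon steel → category C2

C2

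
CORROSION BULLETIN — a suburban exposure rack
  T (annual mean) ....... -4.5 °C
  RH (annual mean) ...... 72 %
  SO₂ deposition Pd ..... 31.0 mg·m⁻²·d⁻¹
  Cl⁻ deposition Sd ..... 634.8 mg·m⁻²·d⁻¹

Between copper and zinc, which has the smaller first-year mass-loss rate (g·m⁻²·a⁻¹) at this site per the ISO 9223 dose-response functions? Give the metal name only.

copper

copper: temperature factor f = +0.126·(-14.5) = -1.8270
  sulphur-dioxide contribution → 0.1457 μm/a
  chloride contribution → 0.6271 μm/a
  total first-year rate 0.7728 μm/a
  mass loss = 0.7728 μm/a × 8.96 g/cm³ = 6.925 g·m⁻²·a⁻¹
zinc: f(T) = +0.038·(T−10) [T≤10 °C] = -0.5510
  sulphur-dioxide contribution → 0.9244 μm/a
  chloride contribution → 0.8406 μm/a
  total first-year rate 1.765 μm/a
  mass loss = 1.765 μm/a × 7.14 g/cm³ = 12.6 g·m⁻²·a⁻¹
Ordering by g·m⁻²·a⁻¹: zinc (12.6) > copper (6.92)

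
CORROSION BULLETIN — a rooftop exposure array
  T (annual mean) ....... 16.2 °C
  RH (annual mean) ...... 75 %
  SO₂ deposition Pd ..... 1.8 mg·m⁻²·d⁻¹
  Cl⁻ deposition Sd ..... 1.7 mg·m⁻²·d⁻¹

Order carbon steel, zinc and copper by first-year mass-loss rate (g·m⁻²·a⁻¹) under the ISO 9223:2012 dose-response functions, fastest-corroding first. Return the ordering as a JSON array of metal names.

["carbon steel", "copper", "zinc"]

carbon steel: f(T) = -0.054·(T−10) [T>10 °C] = -0.3348
  SO₂ term: 1.77·1.8^0.52·exp(0.02·75-0.3348) = 7.705
  Sd branch = 0.102·Sd^0.62·e^(0.033·RH+0.04·T) = 3.219 μm/a
  sum: 7.705 + 3.219 → r_corr = 10.92 μm/a
  mass loss = 10.92 μm/a × 7.85 g/cm³ = 85.75 g·m⁻²·a⁻¹
zinc: T>10 °C ⇒ hinge -0.071·(16.2−10) = -0.4402
  SO₂ term: 0.0129·1.8^0.44·exp(0.046·75-0.4402) = 0.3389
  Sd branch = 0.0175·Sd^0.57·e^(0.008·RH+0.085·T) = 0.171 μm/a
  r_corr = 0.3389 + 0.171 = 0.5099 μm/a
  mass loss = 0.5099 μm/a × 7.14 g/cm³ = 3.641 g·m⁻²·a⁻¹
copper: temperature factor f = -0.080·(6.2) = -0.4960
  SO₂ term: 0.0053·1.8^0.26·exp(0.059·75-0.4960) = 0.314
  Cl⁻ term: 0.01025·1.7^0.27·exp(0.036·75+0.049·16.2) = 0.3893
  r_corr = 0.314 + 0.3893 = 0.7033 μm/a
  mass loss = 0.7033 μm/a × 8.96 g/cm³ = 6.302 g·m⁻²·a⁻¹
Ordering by g·m⁻²·a⁻¹: carbon steel (85.8) > copper (6.3) > zinc (3.64)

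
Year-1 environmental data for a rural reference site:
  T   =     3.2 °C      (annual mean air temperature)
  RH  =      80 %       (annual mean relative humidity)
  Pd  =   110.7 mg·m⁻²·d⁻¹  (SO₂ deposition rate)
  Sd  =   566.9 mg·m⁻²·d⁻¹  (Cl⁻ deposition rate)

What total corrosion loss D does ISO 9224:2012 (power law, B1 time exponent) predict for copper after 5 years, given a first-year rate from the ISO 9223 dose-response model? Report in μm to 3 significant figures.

copper: T≤10 °C ⇒ hinge +0.126·(3.2−10) = -0.8568
  Pd branch = 0.0053·Pd^0.26·e^(0.059·RH+f) = 0.8581 μm/a
  Sd branch = 0.01025·Sd^0.27·e^(0.036·RH+0.049·T) = 1.183 μm/a
  r_corr = 0.8581 + 1.183 = 2.041 μm/a
ISO 9224: D(t) = r_corr · t^b with b = 0.667 (copper, B1)
  D(5) = 2.041 × 5^0.667 = 2.041 × 2.926 = 5.972 μm

D(5) = 5.97 μm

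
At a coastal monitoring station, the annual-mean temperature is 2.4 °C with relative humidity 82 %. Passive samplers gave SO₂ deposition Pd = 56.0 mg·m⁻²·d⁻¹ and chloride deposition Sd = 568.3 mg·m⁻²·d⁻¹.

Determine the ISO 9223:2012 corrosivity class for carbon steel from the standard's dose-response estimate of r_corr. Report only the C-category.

carbon steel: f(T) = +0.150·(T−10) [T≤10 °C] = -1.1400
  SO₂ term: 1.77·56.0^0.52·exp(0.02·82-1.1400) = 23.67
  Sd branch = 0.102·Sd^0.62·e^(0.033·RH+0.04·T) = 85.77 μm/a
  r_corr = 23.67 + 85.77 = 109.4 μm/a
109 μm/a falls in (80, 200] for carbon steel → category C5

C5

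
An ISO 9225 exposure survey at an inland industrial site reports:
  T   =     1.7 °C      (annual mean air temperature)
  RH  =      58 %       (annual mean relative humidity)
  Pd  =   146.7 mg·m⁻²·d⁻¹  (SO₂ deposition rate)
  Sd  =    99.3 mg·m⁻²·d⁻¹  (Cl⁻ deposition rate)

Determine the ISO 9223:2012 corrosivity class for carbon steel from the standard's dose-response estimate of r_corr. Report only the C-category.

C3

carbon steel: temperature factor f = +0.150·(-8.3) = -1.2450
  sulphur-dioxide contribution → 21.76 μm/a
  chloride contribution → 12.81 μm/a
  ⇒ r_corr(carbon steel) = 34.57 μm/a
ISO 9223 Table 2 (carbon steel): 25 < 34.6 ≤ 50 μm/a ⇒ C3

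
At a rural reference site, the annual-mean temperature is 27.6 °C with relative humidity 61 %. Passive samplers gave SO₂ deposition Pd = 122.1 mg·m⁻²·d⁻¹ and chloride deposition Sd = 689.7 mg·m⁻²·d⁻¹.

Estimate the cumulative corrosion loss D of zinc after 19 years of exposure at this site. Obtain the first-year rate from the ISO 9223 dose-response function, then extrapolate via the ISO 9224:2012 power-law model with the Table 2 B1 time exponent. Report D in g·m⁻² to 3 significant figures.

D(19) = 1.01e+03 g·m⁻²

zinc: T>10 °C ⇒ hinge -0.071·(27.6−10) = -1.2496
  sulphur-dioxide contribution → 0.5066 μm/a
  chloride contribution → 12.36 μm/a
  ⇒ r_corr(zinc) = 12.86 μm/a
Long-term exponent b (ISO 9224 Table 2, B1) = 0.813
  D(19) = 12.86 × 19^0.813 = 12.86 × 10.96 = 140.9 μm
  Mass loss = 140.9 μm × 7.14 g/cm³ = 1006 g·m⁻²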